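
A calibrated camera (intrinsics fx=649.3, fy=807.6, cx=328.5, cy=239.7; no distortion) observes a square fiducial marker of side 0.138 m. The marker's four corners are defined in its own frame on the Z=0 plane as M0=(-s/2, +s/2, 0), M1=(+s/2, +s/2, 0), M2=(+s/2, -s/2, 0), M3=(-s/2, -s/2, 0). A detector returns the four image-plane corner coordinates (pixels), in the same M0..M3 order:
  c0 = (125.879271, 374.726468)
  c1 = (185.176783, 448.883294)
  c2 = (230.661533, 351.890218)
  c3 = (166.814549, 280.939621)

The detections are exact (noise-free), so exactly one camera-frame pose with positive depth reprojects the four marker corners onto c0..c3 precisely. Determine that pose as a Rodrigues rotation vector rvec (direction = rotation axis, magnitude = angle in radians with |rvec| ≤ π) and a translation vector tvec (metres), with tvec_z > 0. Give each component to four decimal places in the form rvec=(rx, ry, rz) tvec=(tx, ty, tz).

Intrinsics K: fx=649.3, fy=807.6, cx=328.5, cy=239.7
Marker side s = 0.138 m; corners in marker frame (Z=0):
  M0 = (-0.0690, +0.0690, 0)
  M1 = (+0.0690, +0.0690, 0)
  M2 = (+0.0690, -0.0690, 0)
  M3 = (-0.0690, -0.0690, 0)
Detected image corners:
  c0 = (125.879271, 374.726468) px
  c1 = (185.176783, 448.883294) px
  c2 = (230.661533, 351.890218) px
  c3 = (166.814549, 280.939621) px
Planar DLT: solve 8×8 A·h = b for H (H[2,2]=1):
  H  [+370.74472 -270.53845 +175.87741]
  H  [+371.44371 +777.42082 +363.82987]
  H  [-0.42432 +0.23765 +1.00000]
B = K⁻¹H; ‖b₁‖=1.067973, ‖b₂‖=1.067973; λ = 2/(‖b₁‖+‖b₂‖) = 0.936353, sign → tz>0 ⇒ λ=+0.936353
r₁ = λ·B[:,0] = (+0.73566,+0.54859,-0.39731); r₂ = λ·B[:,1] = (-0.50272,+0.83532,+0.22252)
r₃ = r₁×r₂ = (+0.45395,+0.03604,+0.89030); SVD([r₁ r₂ r₃]) → R = UVᵀ:
  R  [+0.73566 -0.50272 +0.45395]
  R  [+0.54859 +0.83532 +0.03604]
  R  [-0.39731 +0.22252 +0.89030]
t = (-0.22010, +0.14392, +0.93635) m
tr R = 2.461275; θ = arccos((tr R − 1)/2) = 0.751541 rad = 43.060°
axis k = ((R−Rᵀ)₃₂, (R−Rᵀ)₁₃, (R−Rᵀ)₂₁) / (2 sinθ) = (+0.136565, +0.623394, +0.769890)
rvec = θ·k = (+0.102634, +0.468506, +0.578604)

rvec=(0.1026, 0.4685, 0.5786) tvec=(-0.2201, 0.1439, 0.9364)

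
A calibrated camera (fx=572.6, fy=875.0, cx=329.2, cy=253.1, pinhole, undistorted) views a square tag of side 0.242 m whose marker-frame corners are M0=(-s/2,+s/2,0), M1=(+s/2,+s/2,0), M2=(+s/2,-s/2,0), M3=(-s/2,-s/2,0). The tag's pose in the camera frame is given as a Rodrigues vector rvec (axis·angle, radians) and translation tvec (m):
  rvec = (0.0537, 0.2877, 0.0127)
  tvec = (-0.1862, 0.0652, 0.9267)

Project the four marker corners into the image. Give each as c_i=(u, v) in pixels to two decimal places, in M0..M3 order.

c0=(150.01, 419.11) c1=(284.13, 436.52) c2=(284.21, 200.57) c3=(148.22, 199.87)

Intrinsics K: fx=572.6, fy=875.0, cx=329.2, cy=253.1
Marker side s = 0.242 m; corners in marker frame (Z=0):
  M0 = (-0.1210, +0.1210, 0)
  M1 = (+0.1210, +0.1210, 0)
  M2 = (+0.1210, -0.1210, 0)
  M3 = (-0.1210, -0.1210, 0)
rvec = (0.0537, 0.2877, 0.0127), |rvec| = θ = 0.29294 rad = 16.784°
Rodrigues: sinθ=0.28877, 1−cosθ=0.04260; R = I + sinθ·[k]× + (1−cosθ)·[k]×²:
    [+0.95883 -0.00485 +0.28394]
    [+0.02019 +0.99849 -0.05112]
    [-0.28326 +0.05475 +0.95748]
t = (-0.1862, 0.0652, 0.9267) m
M0: Pc = R·M0+t = (-0.30281, +0.18357, +0.96760); u = 572.6·(-0.30281)/0.96760 + 329.2 = 150.0079, v = 875.0·(+0.18357)/0.96760 + 253.1 = 419.1061
M1: Pc = R·M1+t = (-0.07077, +0.18846, +0.89905); u = 572.6·(-0.07077)/0.89905 + 329.2 = 284.1280, v = 875.0·(+0.18846)/0.89905 + 253.1 = 436.5186
M2: Pc = R·M2+t = (-0.06959, -0.05317, +0.88580); u = 572.6·(-0.06959)/0.88580 + 329.2 = 284.2124, v = 875.0·(-0.05317)/0.88580 + 253.1 = 200.5741
M3: Pc = R·M3+t = (-0.30163, -0.05806, +0.95435); u = 572.6·(-0.30163)/0.95435 + 329.2 = 148.2243, v = 875.0·(-0.05806)/0.95435 + 253.1 = 199.8675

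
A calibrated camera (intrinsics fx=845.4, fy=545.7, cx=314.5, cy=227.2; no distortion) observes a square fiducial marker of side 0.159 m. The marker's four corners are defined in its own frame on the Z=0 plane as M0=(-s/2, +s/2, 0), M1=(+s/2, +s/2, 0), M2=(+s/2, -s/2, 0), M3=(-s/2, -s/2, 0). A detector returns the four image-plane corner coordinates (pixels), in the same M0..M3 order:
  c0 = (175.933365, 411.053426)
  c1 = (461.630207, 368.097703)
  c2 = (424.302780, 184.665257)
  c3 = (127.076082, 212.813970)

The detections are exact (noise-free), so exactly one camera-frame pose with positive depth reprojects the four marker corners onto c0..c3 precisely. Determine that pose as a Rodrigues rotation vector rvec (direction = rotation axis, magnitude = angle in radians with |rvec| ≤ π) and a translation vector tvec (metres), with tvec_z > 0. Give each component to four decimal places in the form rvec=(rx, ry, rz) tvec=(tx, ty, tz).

Intrinsics K: fx=845.4, fy=545.7, cx=314.5, cy=227.2
Marker side s = 0.159 m; corners in marker frame (Z=0):
  M0 = (-0.0795, +0.0795, 0)
  M1 = (+0.0795, +0.0795, 0)
  M2 = (+0.0795, -0.0795, 0)
  M3 = (-0.0795, -0.0795, 0)
Detected image corners:
  c0 = (175.933365, 411.053426) px
  c1 = (461.630207, 368.097703) px
  c2 = (424.302780, 184.665257) px
  c3 = (127.076082, 212.813970) px
Planar DLT: solve 8×8 A·h = b for H (H[2,2]=1):
  H  [+1987.16462 +320.62088 +303.55478]
  H  [-71.26859 +1248.87069 +294.72679]
  H  [+0.52002 +0.17191 +1.00000]
B = K⁻¹H; ‖b₁‖=2.245889, ‖b₂‖=2.245889; λ = 2/(‖b₁‖+‖b₂‖) = 0.445258, sign → tz>0 ⇒ λ=+0.445258
r₁ = λ·B[:,0] = (+0.96047,-0.15455,+0.23154); r₂ = λ·B[:,1] = (+0.14039,+0.98713,+0.07655)
r₃ = r₁×r₂ = (-0.24039,-0.04101,+0.96981); SVD([r₁ r₂ r₃]) → R = UVᵀ:
  R  [+0.96047 +0.14039 -0.24039]
  R  [-0.15455 +0.98713 -0.04101]
  R  [+0.23154 +0.07655 +0.96981]
t = (-0.00576, +0.05510, +0.44526) m
tr R = 2.917412; θ = arccos((tr R − 1)/2) = 0.288380 rad = 16.523°
axis k = ((R−Rᵀ)₃₂, (R−Rᵀ)₁₃, (R−Rᵀ)₂₁) / (2 sinθ) = (+0.206680, -0.829702, -0.518534)
rvec = θ·k = (+0.059602, -0.239269, -0.149535)

rvec=(0.0596, -0.2393, -0.1495) tvec=(-0.0058, 0.0551, 0.4453)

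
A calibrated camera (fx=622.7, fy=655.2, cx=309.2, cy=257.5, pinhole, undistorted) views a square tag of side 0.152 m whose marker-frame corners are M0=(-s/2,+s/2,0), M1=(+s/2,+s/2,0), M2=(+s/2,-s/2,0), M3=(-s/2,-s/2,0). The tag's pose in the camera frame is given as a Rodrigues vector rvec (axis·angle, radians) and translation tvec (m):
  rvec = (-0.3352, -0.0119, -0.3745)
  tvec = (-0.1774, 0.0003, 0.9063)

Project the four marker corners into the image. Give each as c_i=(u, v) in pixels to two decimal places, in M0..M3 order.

c0=(152.37, 327.79) c1=(253.64, 286.86) c2=(220.03, 192.10) c3=(123.67, 229.75)

Intrinsics K: fx=622.7, fy=655.2, cx=309.2, cy=257.5
Marker side s = 0.152 m; corners in marker frame (Z=0):
  M0 = (-0.0760, +0.0760, 0)
  M1 = (+0.0760, +0.0760, 0)
  M2 = (+0.0760, -0.0760, 0)
  M3 = (-0.0760, -0.0760, 0)
rvec = (-0.3352, -0.0119, -0.3745), |rvec| = θ = 0.50274 rad = 28.805°
Rodrigues: sinθ=0.48183, 1−cosθ=0.12374; R = I + sinθ·[k]× + (1−cosθ)·[k]×²:
    [+0.93127 +0.36088 +0.05005]
    [-0.35697 +0.87633 +0.32344]
    [+0.07286 -0.31908 +0.94492]
t = (-0.1774, 0.0003, 0.9063) m
M0: Pc = R·M0+t = (-0.22075, +0.09403, +0.87651); u = 622.7·(-0.22075)/0.87651 + 309.2 = 152.3728, v = 655.2·(+0.09403)/0.87651 + 257.5 = 327.7889
M1: Pc = R·M1+t = (-0.07920, +0.03977, +0.88759); u = 622.7·(-0.07920)/0.88759 + 309.2 = 253.6382, v = 655.2·(+0.03977)/0.88759 + 257.5 = 286.8587
M2: Pc = R·M2+t = (-0.13405, -0.09343, +0.93609); u = 622.7·(-0.13405)/0.93609 + 309.2 = 220.0278, v = 655.2·(-0.09343)/0.93609 + 257.5 = 192.1044
M3: Pc = R·M3+t = (-0.27560, -0.03917, +0.92501); u = 622.7·(-0.27560)/0.92501 + 309.2 = 123.6695, v = 655.2·(-0.03917)/0.92501 + 257.5 = 229.7541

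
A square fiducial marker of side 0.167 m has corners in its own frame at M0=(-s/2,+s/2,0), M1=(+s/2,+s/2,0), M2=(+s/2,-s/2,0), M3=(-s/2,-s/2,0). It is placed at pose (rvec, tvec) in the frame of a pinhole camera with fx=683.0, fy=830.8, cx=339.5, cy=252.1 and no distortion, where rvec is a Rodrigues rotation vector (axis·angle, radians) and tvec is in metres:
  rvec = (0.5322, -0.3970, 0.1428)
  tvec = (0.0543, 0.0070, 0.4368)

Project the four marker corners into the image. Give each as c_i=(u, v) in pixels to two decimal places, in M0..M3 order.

c0=(275.26, 394.53) c1=(488.53, 383.97) c2=(577.08, 133.24) c3=(334.75, 99.64)

Intrinsics K: fx=683.0, fy=830.8, cx=339.5, cy=252.1
Marker side s = 0.167 m; corners in marker frame (Z=0):
  M0 = (-0.0835, +0.0835, 0)
  M1 = (+0.0835, +0.0835, 0)
  M2 = (+0.0835, -0.0835, 0)
  M3 = (-0.0835, -0.0835, 0)
rvec = (0.5322, -0.3970, 0.1428), |rvec| = θ = 0.67914 rad = 38.912°
Rodrigues: sinθ=0.62813, 1−cosθ=0.22189; R = I + sinθ·[k]× + (1−cosθ)·[k]×²:
    [+0.91437 -0.23372 -0.33062]
    [+0.03043 +0.85393 -0.51949]
    [+0.40374 +0.46495 +0.78792]
t = (0.0543, 0.0070, 0.4368) m
M0: Pc = R·M0+t = (-0.04157, +0.07576, +0.44191); u = 683.0·(-0.04157)/0.44191 + 339.5 = 275.2587, v = 830.8·(+0.07576)/0.44191 + 252.1 = 394.5346
M1: Pc = R·M1+t = (+0.11113, +0.08084, +0.50934); u = 683.0·(+0.11113)/0.50934 + 339.5 = 488.5272, v = 830.8·(+0.08084)/0.50934 + 252.1 = 383.9686
M2: Pc = R·M2+t = (+0.15017, -0.06176, +0.43169); u = 683.0·(+0.15017)/0.43169 + 339.5 = 577.0848, v = 830.8·(-0.06176)/0.43169 + 252.1 = 133.2361
M3: Pc = R·M3+t = (-0.00253, -0.06684, +0.36426); u = 683.0·(-0.00253)/0.36426 + 339.5 = 334.7479, v = 830.8·(-0.06684)/0.36426 + 252.1 = 99.6445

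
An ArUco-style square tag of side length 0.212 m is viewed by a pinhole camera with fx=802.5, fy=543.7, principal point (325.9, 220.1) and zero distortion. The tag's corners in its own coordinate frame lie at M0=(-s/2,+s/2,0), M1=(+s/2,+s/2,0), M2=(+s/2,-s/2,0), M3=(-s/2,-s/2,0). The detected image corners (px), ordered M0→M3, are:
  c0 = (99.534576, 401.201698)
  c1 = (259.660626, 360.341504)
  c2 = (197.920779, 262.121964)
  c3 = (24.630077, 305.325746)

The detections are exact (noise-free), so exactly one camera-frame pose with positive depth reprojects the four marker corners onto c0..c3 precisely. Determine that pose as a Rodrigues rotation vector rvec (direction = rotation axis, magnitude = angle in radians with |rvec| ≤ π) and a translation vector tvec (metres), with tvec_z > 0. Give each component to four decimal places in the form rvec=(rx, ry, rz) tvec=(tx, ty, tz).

Intrinsics K: fx=802.5, fy=543.7, cx=325.9, cy=220.1
Marker side s = 0.212 m; corners in marker frame (Z=0):
  M0 = (-0.1060, +0.1060, 0)
  M1 = (+0.1060, +0.1060, 0)
  M2 = (+0.1060, -0.1060, 0)
  M3 = (-0.1060, -0.1060, 0)
Detected image corners:
  c0 = (99.534576, 401.201698) px
  c1 = (259.660626, 360.341504) px
  c2 = (197.920779, 262.121964) px
  c3 = (24.630077, 305.325746) px
Planar DLT: solve 8×8 A·h = b for H (H[2,2]=1):
  H  [+791.04549 +373.91539 +147.08138]
  H  [-184.67566 +576.07188 +333.98905]
  H  [+0.04027 +0.35599 +1.00000]
B = K⁻¹H; ‖b₁‖=1.033449, ‖b₂‖=1.033449; λ = 2/(‖b₁‖+‖b₂‖) = 0.967634, sign → tz>0 ⇒ λ=+0.967634
r₁ = λ·B[:,0] = (+0.93800,-0.34445,+0.03897); r₂ = λ·B[:,1] = (+0.31097,+0.88580,+0.34447)
r₃ = r₁×r₂ = (-0.15317,-0.31099,+0.93799); SVD([r₁ r₂ r₃]) → R = UVᵀ:
  R  [+0.93800 +0.31097 -0.15317]
  R  [-0.34445 +0.88580 -0.31099]
  R  [+0.03897 +0.34447 +0.93799]
t = (-0.21561, +0.20269, +0.96763) m
tr R = 2.761788; θ = arccos((tr R − 1)/2) = 0.493049 rad = 28.250°
axis k = ((R−Rᵀ)₃₂, (R−Rᵀ)₁₃, (R−Rᵀ)₂₁) / (2 sinθ) = (+0.692410, -0.202967, -0.692367)
rvec = θ·k = (+0.341392, -0.100073, -0.341371)

rvec=(0.3414, -0.1001, -0.3414) tvec=(-0.2156, 0.2027, 0.9676)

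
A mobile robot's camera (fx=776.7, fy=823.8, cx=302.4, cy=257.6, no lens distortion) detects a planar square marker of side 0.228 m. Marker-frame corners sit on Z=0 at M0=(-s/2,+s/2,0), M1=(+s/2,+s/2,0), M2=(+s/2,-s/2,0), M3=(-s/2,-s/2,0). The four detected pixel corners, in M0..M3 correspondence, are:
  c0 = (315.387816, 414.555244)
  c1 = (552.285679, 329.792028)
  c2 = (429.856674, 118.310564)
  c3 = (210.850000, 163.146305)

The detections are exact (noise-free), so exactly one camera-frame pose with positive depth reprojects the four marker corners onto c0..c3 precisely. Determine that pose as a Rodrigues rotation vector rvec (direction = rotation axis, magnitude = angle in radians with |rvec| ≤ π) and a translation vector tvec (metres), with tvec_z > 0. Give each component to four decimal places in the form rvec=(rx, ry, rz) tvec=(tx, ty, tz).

rvec=(-0.5163, -0.3302, -0.3340) tvec=(0.0672, -0.0094, 0.6676)

Intrinsics K: fx=776.7, fy=823.8, cx=302.4, cy=257.6
Marker side s = 0.228 m; corners in marker frame (Z=0):
  M0 = (-0.1140, +0.1140, 0)
  M1 = (+0.1140, +0.1140, 0)
  M2 = (+0.1140, -0.1140, 0)
  M3 = (-0.1140, -0.1140, 0)
Detected image corners:
  c0 = (315.387816, 414.555244) px
  c1 = (552.285679, 329.792028) px
  c2 = (429.856674, 118.310564) px
  c3 = (210.850000, 163.146305) px
Planar DLT: solve 8×8 A·h = b for H (H[2,2]=1):
  H  [+1215.48286 +261.72646 +380.53164]
  H  [-129.28194 +847.06163 +245.96343]
  H  [+0.57949 -0.63273 +1.00000]
B = K⁻¹H; ‖b₁‖=1.497968, ‖b₂‖=1.497968; λ = 2/(‖b₁‖+‖b₂‖) = 0.667571, sign → tz>0 ⇒ λ=+0.667571
r₁ = λ·B[:,0] = (+0.89409,-0.22573,+0.38685); r₂ = λ·B[:,1] = (+0.38941,+0.81850,-0.42239)
r₃ = r₁×r₂ = (-0.22129,+0.52830,+0.81971); SVD([r₁ r₂ r₃]) → R = UVᵀ:
  R  [+0.89409 +0.38941 -0.22129]
  R  [-0.22573 +0.81850 +0.52830]
  R  [+0.38685 -0.42239 +0.81971]
t = (+0.06715, -0.00943, +0.66757) m
tr R = 2.532304; θ = arccos((tr R − 1)/2) = 0.697964 rad = 39.990°
axis k = ((R−Rᵀ)₃₂, (R−Rᵀ)₁₃, (R−Rᵀ)₂₁) / (2 sinθ) = (-0.739654, -0.473143, -0.478588)
rvec = θ·k = (-0.516252, -0.330237, -0.334038)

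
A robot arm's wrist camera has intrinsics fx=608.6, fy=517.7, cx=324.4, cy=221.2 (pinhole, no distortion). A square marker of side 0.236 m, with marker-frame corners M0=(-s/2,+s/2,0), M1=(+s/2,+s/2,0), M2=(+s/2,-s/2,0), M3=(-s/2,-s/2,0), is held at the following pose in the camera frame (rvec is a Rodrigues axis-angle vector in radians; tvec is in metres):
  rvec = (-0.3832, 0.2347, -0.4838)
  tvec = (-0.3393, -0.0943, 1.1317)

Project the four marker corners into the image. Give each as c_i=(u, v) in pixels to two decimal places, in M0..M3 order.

Intrinsics K: fx=608.6, fy=517.7, cx=324.4, cy=221.2
Marker side s = 0.236 m; corners in marker frame (Z=0):
  M0 = (-0.1180, +0.1180, 0)
  M1 = (+0.1180, +0.1180, 0)
  M2 = (+0.1180, -0.1180, 0)
  M3 = (-0.1180, -0.1180, 0)
rvec = (-0.3832, 0.2347, -0.4838), |rvec| = θ = 0.66029 rad = 37.832°
Rodrigues: sinθ=0.61335, 1−cosθ=0.21019; R = I + sinθ·[k]× + (1−cosθ)·[k]×²:
    [+0.86060 +0.40604 +0.30739]
    [-0.49276 +0.81637 +0.30121]
    [-0.12864 -0.41070 +0.90265]
t = (-0.3393, -0.0943, 1.1317) m
M0: Pc = R·M0+t = (-0.39294, +0.06018, +1.09842); u = 608.6·(-0.39294)/1.09842 + 324.4 = 106.6848, v = 517.7·(+0.06018)/1.09842 + 221.2 = 249.5624
M1: Pc = R·M1+t = (-0.18984, -0.05611, +1.06806); u = 608.6·(-0.18984)/1.06806 + 324.4 = 216.2282, v = 517.7·(-0.05611)/1.06806 + 221.2 = 194.0007
M2: Pc = R·M2+t = (-0.28566, -0.24878, +1.16498); u = 608.6·(-0.28566)/1.16498 + 324.4 = 175.1670, v = 517.7·(-0.24878)/1.16498 + 221.2 = 110.6473
M3: Pc = R·M3+t = (-0.48876, -0.13249, +1.19534); u = 608.6·(-0.48876)/1.19534 + 324.4 = 75.5488, v = 517.7·(-0.13249)/1.19534 + 221.2 = 163.8208

c0=(106.68, 249.56) c1=(216.23, 194.00) c2=(175.17, 110.65) c3=(75.55, 163.82)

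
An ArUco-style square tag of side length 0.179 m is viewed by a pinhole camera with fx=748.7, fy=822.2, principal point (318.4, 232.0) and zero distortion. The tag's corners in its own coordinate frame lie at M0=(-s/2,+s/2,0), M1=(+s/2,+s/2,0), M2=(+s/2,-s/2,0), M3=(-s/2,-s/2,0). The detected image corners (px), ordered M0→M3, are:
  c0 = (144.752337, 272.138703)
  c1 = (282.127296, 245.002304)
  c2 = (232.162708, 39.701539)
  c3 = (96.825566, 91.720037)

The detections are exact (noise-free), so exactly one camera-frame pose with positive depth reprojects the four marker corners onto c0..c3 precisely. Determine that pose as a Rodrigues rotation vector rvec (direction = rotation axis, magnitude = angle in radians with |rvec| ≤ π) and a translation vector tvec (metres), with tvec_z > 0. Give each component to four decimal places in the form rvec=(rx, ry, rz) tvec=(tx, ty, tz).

rvec=(0.1868, 0.5219, -0.2155) tvec=(-0.1324, -0.0608, 0.7438)

Intrinsics K: fx=748.7, fy=822.2, cx=318.4, cy=232.0
Marker side s = 0.179 m; corners in marker frame (Z=0):
  M0 = (-0.0895, +0.0895, 0)
  M1 = (+0.0895, +0.0895, 0)
  M2 = (+0.0895, -0.0895, 0)
  M3 = (-0.0895, -0.0895, 0)
Detected image corners:
  c0 = (144.752337, 272.138703) px
  c1 = (282.127296, 245.002304) px
  c2 = (232.162708, 39.701539) px
  c3 = (96.825566, 91.720037) px
Planar DLT: solve 8×8 A·h = b for H (H[2,2]=1):
  H  [+631.97739 +303.93043 +185.13078]
  H  [-331.52228 +1099.61612 +164.76643]
  H  [-0.68727 +0.16321 +1.00000]
B = K⁻¹H; ‖b₁‖=1.344429, ‖b₂‖=1.344429; λ = 2/(‖b₁‖+‖b₂‖) = 0.743810, sign → tz>0 ⇒ λ=+0.743810
r₁ = λ·B[:,0] = (+0.84525,-0.15567,-0.51120); r₂ = λ·B[:,1] = (+0.25032,+0.96052,+0.12140)
r₃ = r₁×r₂ = (+0.47212,-0.23057,+0.85085); SVD([r₁ r₂ r₃]) → R = UVᵀ:
  R  [+0.84525 +0.25032 +0.47212]
  R  [-0.15567 +0.96052 -0.23057]
  R  [-0.51120 +0.12140 +0.85085]
t = (-0.13240, -0.06082, +0.74381) m
tr R = 2.656616; θ = arccos((tr R − 1)/2) = 0.594716 rad = 34.075°
axis k = ((R−Rᵀ)₃₂, (R−Rᵀ)₁₃, (R−Rᵀ)₂₁) / (2 sinθ) = (+0.314104, +0.877535, -0.362313)
rvec = θ·k = (+0.186803, +0.521884, -0.215473)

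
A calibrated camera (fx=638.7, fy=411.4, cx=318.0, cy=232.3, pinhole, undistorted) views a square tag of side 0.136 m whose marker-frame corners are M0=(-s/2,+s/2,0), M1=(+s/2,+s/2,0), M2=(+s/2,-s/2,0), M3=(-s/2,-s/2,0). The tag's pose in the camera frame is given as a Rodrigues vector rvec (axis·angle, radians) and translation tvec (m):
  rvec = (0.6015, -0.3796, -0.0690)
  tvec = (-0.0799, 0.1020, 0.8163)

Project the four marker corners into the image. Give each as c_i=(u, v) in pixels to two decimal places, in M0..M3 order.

c0=(205.82, 316.23) c1=(303.52, 300.94) c2=(307.13, 249.88) c3=(199.73, 263.71)

Intrinsics K: fx=638.7, fy=411.4, cx=318.0, cy=232.3
Marker side s = 0.136 m; corners in marker frame (Z=0):
  M0 = (-0.0680, +0.0680, 0)
  M1 = (+0.0680, +0.0680, 0)
  M2 = (+0.0680, -0.0680, 0)
  M3 = (-0.0680, -0.0680, 0)
rvec = (0.6015, -0.3796, -0.0690), |rvec| = θ = 0.71460 rad = 40.944°
Rodrigues: sinθ=0.65532, 1−cosθ=0.24465; R = I + sinθ·[k]× + (1−cosθ)·[k]×²:
    [+0.92869 -0.04611 -0.36799]
    [-0.17266 +0.82439 -0.53905]
    [+0.32822 +0.56415 +0.75763]
t = (-0.0799, 0.1020, 0.8163) m
M0: Pc = R·M0+t = (-0.14619, +0.16980, +0.83234); u = 638.7·(-0.14619)/0.83234 + 318.0 = 205.8236, v = 411.4·(+0.16980)/0.83234 + 232.3 = 316.2263
M1: Pc = R·M1+t = (-0.01989, +0.14632, +0.87698); u = 638.7·(-0.01989)/0.87698 + 318.0 = 303.5178, v = 411.4·(+0.14632)/0.87698 + 232.3 = 300.9387
M2: Pc = R·M2+t = (-0.01361, +0.03420, +0.80026); u = 638.7·(-0.01361)/0.80026 + 318.0 = 307.1346, v = 411.4·(+0.03420)/0.80026 + 232.3 = 249.8820
M3: Pc = R·M3+t = (-0.13991, +0.05768, +0.75562); u = 638.7·(-0.13991)/0.75562 + 318.0 = 199.7345, v = 411.4·(+0.05768)/0.75562 + 232.3 = 263.7057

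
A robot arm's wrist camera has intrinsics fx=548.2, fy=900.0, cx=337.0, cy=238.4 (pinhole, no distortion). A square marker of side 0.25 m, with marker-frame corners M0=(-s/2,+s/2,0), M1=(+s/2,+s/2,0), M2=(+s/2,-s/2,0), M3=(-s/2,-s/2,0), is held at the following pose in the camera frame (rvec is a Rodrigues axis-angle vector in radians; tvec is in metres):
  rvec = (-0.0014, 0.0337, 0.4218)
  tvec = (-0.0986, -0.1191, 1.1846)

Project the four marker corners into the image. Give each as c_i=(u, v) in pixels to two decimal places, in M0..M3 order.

c0=(215.44, 195.86) c1=(320.39, 273.53) c2=(367.92, 99.57) c3=(262.52, 23.02)

Intrinsics K: fx=548.2, fy=900.0, cx=337.0, cy=238.4
Marker side s = 0.25 m; corners in marker frame (Z=0):
  M0 = (-0.1250, +0.1250, 0)
  M1 = (+0.1250, +0.1250, 0)
  M2 = (+0.1250, -0.1250, 0)
  M3 = (-0.1250, -0.1250, 0)
rvec = (-0.0014, 0.0337, 0.4218), |rvec| = θ = 0.42315 rad = 24.245°
Rodrigues: sinθ=0.41063, 1−cosθ=0.08820; R = I + sinθ·[k]× + (1−cosθ)·[k]×²:
    [+0.91180 -0.40935 +0.03241]
    [+0.40930 +0.91236 +0.00836]
    [-0.03299 +0.00564 +0.99944]
t = (-0.0986, -0.1191, 1.1846) m
M0: Pc = R·M0+t = (-0.26374, -0.05622, +1.18943); u = 548.2·(-0.26374)/1.18943 + 337.0 = 215.4423, v = 900.0·(-0.05622)/1.18943 + 238.4 = 195.8621
M1: Pc = R·M1+t = (-0.03579, +0.04611, +1.18118); u = 548.2·(-0.03579)/1.18118 + 337.0 = 320.3880, v = 900.0·(+0.04611)/1.18118 + 238.4 = 273.5318
M2: Pc = R·M2+t = (+0.06654, -0.18198, +1.17977); u = 548.2·(+0.06654)/1.17977 + 337.0 = 367.9207, v = 900.0·(-0.18198)/1.17977 + 238.4 = 99.5728
M3: Pc = R·M3+t = (-0.16141, -0.28431, +1.18802); u = 548.2·(-0.16141)/1.18802 + 337.0 = 262.5204, v = 900.0·(-0.28431)/1.18802 + 238.4 = 23.0187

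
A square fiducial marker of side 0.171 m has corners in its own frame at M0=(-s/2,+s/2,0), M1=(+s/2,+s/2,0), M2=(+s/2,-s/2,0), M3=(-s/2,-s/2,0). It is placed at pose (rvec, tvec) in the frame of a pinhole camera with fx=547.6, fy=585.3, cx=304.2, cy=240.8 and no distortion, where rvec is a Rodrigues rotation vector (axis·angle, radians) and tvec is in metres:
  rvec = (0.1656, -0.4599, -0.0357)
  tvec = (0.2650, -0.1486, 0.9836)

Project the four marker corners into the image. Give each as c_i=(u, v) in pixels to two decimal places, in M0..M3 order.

c0=(411.49, 205.34) c1=(484.72, 200.99) c2=(490.12, 101.85) c3=(415.08, 98.35)

Intrinsics K: fx=547.6, fy=585.3, cx=304.2, cy=240.8
Marker side s = 0.171 m; corners in marker frame (Z=0):
  M0 = (-0.0855, +0.0855, 0)
  M1 = (+0.0855, +0.0855, 0)
  M2 = (+0.0855, -0.0855, 0)
  M3 = (-0.0855, -0.0855, 0)
rvec = (0.1656, -0.4599, -0.0357), |rvec| = θ = 0.49011 rad = 28.081°
Rodrigues: sinθ=0.47072, 1−cosθ=0.11772; R = I + sinθ·[k]× + (1−cosθ)·[k]×²:
    [+0.89572 -0.00304 -0.44461]
    [-0.07161 +0.98594 -0.15100]
    [+0.43881 +0.16710 +0.88291]
t = (0.2650, -0.1486, 0.9836) m
M0: Pc = R·M0+t = (+0.18816, -0.05818, +0.96037); u = 547.6·(+0.18816)/0.96037 + 304.2 = 411.4863, v = 585.3·(-0.05818)/0.96037 + 240.8 = 205.3422
M1: Pc = R·M1+t = (+0.34132, -0.07043, +1.03541); u = 547.6·(+0.34132)/1.03541 + 304.2 = 484.7181, v = 585.3·(-0.07043)/1.03541 + 240.8 = 200.9896
M2: Pc = R·M2+t = (+0.34184, -0.23902, +1.00683); u = 547.6·(+0.34184)/1.00683 + 304.2 = 490.1235, v = 585.3·(-0.23902)/1.00683 + 240.8 = 101.8507
M3: Pc = R·M3+t = (+0.18868, -0.22677, +0.93179); u = 547.6·(+0.18868)/0.93179 + 304.2 = 415.0813, v = 585.3·(-0.22677)/0.93179 + 240.8 = 98.3531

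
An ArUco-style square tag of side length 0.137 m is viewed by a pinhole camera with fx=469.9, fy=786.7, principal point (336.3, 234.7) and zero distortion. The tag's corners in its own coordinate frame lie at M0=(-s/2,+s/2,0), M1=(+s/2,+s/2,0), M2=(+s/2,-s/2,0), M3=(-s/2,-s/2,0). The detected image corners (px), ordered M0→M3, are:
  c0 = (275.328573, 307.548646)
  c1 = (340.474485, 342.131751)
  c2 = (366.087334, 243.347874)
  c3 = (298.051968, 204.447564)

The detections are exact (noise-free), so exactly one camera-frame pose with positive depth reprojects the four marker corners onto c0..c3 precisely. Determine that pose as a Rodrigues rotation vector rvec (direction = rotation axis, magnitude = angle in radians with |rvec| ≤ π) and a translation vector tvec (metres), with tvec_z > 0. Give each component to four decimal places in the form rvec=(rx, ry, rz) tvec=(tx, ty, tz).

rvec=(0.3796, -0.0974, 0.3517) tvec=(-0.0314, 0.0476, 0.9097)

Intrinsics K: fx=469.9, fy=786.7, cx=336.3, cy=234.7
Marker side s = 0.137 m; corners in marker frame (Z=0):
  M0 = (-0.0685, +0.0685, 0)
  M1 = (+0.0685, +0.0685, 0)
  M2 = (+0.0685, -0.0685, 0)
  M3 = (-0.0685, -0.0685, 0)
Detected image corners:
  c0 = (275.328573, 307.548646) px
  c1 = (340.474485, 342.131751) px
  c2 = (366.087334, 243.347874) px
  c3 = (298.051968, 204.447564) px
Planar DLT: solve 8×8 A·h = b for H (H[2,2]=1):
  H  [+541.44146 -54.98954 +320.06784]
  H  [+315.49669 +840.83709 +275.90106]
  H  [+0.17392 +0.37985 +1.00000]
B = K⁻¹H; ‖b₁‖=1.099307, ‖b₂‖=1.099307; λ = 2/(‖b₁‖+‖b₂‖) = 0.909664, sign → tz>0 ⇒ λ=+0.909664
r₁ = λ·B[:,0] = (+0.93493,+0.31761,+0.15821); r₂ = λ·B[:,1] = (-0.35375,+0.86918,+0.34553)
r₃ = r₁×r₂ = (-0.02777,-0.37902,+0.92497); SVD([r₁ r₂ r₃]) → R = UVᵀ:
  R  [+0.93493 -0.35375 -0.02777]
  R  [+0.31761 +0.86918 -0.37902]
  R  [+0.15821 +0.34553 +0.92497]
t = (-0.03142, +0.04764, +0.90966) m
tr R = 2.729081; θ = arccos((tr R − 1)/2) = 0.526561 rad = 30.170°
axis k = ((R−Rᵀ)₃₂, (R−Rᵀ)₁₃, (R−Rᵀ)₂₁) / (2 sinθ) = (+0.720854, -0.185032, +0.667931)
rvec = θ·k = (+0.379574, -0.097430, +0.351707)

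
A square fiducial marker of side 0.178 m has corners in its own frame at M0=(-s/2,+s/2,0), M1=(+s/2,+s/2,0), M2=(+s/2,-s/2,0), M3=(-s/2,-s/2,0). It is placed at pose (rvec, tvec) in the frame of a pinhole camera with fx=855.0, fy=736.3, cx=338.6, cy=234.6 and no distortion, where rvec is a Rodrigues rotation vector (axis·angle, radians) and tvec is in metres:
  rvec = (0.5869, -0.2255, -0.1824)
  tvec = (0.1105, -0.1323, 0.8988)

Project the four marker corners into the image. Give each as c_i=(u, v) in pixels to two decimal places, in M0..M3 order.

c0=(370.17, 204.10) c1=(520.84, 173.22) c2=(523.45, 41.79) c3=(354.68, 71.96)

Intrinsics K: fx=855.0, fy=736.3, cx=338.6, cy=234.6
Marker side s = 0.178 m; corners in marker frame (Z=0):
  M0 = (-0.0890, +0.0890, 0)
  M1 = (+0.0890, +0.0890, 0)
  M2 = (+0.0890, -0.0890, 0)
  M3 = (-0.0890, -0.0890, 0)
rvec = (0.5869, -0.2255, -0.1824), |rvec| = θ = 0.65465 rad = 37.509°
Rodrigues: sinθ=0.60888, 1−cosθ=0.20674; R = I + sinθ·[k]× + (1−cosθ)·[k]×²:
    [+0.95942 +0.10580 -0.26138]
    [-0.23349 +0.81779 -0.52603]
    [+0.15809 +0.56571 +0.80931]
t = (0.1105, -0.1323, 0.8988) m
M0: Pc = R·M0+t = (+0.03453, -0.03874, +0.93508); u = 855.0·(+0.03453)/0.93508 + 338.6 = 370.1712, v = 736.3·(-0.03874)/0.93508 + 234.6 = 204.0984
M1: Pc = R·M1+t = (+0.20531, -0.08030, +0.96322); u = 855.0·(+0.20531)/0.96322 + 338.6 = 520.8389, v = 736.3·(-0.08030)/0.96322 + 234.6 = 173.2193
M2: Pc = R·M2+t = (+0.18647, -0.22586, +0.86252); u = 855.0·(+0.18647)/0.86252 + 338.6 = 523.4456, v = 736.3·(-0.22586)/0.86252 + 234.6 = 41.7892
M3: Pc = R·M3+t = (+0.01569, -0.18430, +0.83438); u = 855.0·(+0.01569)/0.83438 + 338.6 = 354.6828, v = 736.3·(-0.18430)/0.83438 + 234.6 = 71.9623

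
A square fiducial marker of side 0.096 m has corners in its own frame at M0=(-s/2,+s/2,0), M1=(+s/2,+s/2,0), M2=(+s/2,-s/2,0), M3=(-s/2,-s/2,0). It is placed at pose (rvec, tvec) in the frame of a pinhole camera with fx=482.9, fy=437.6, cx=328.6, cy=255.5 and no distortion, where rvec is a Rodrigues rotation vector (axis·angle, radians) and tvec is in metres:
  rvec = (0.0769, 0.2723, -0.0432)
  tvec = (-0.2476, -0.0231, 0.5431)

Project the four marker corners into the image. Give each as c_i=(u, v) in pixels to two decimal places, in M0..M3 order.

Intrinsics K: fx=482.9, fy=437.6, cx=328.6, cy=255.5
Marker side s = 0.096 m; corners in marker frame (Z=0):
  M0 = (-0.0480, +0.0480, 0)
  M1 = (+0.0480, +0.0480, 0)
  M2 = (+0.0480, -0.0480, 0)
  M3 = (-0.0480, -0.0480, 0)
rvec = (0.0769, 0.2723, -0.0432), |rvec| = θ = 0.28623 rad = 16.400°
Rodrigues: sinθ=0.28234, 1−cosθ=0.04068; R = I + sinθ·[k]× + (1−cosθ)·[k]×²:
    [+0.96225 +0.05301 +0.26695]
    [-0.03221 +0.99614 -0.08170]
    [-0.27025 +0.07001 +0.96024]
t = (-0.2476, -0.0231, 0.5431) m
M0: Pc = R·M0+t = (-0.29124, +0.02626, +0.55943); u = 482.9·(-0.29124)/0.55943 + 328.6 = 77.1996, v = 437.6·(+0.02626)/0.55943 + 255.5 = 276.0418
M1: Pc = R·M1+t = (-0.19887, +0.02317, +0.53349); u = 482.9·(-0.19887)/0.53349 + 328.6 = 148.5905, v = 437.6·(+0.02317)/0.53349 + 255.5 = 274.5040
M2: Pc = R·M2+t = (-0.20396, -0.07246, +0.52677); u = 482.9·(-0.20396)/0.52677 + 328.6 = 141.6284, v = 437.6·(-0.07246)/0.52677 + 255.5 = 195.3048
M3: Pc = R·M3+t = (-0.29633, -0.06937, +0.55271); u = 482.9·(-0.29633)/0.55271 + 328.6 = 69.6962, v = 437.6·(-0.06937)/0.55271 + 255.5 = 200.5788

c0=(77.20, 276.04) c1=(148.59, 274.50) c2=(141.63, 195.30) c3=(69.70, 200.58)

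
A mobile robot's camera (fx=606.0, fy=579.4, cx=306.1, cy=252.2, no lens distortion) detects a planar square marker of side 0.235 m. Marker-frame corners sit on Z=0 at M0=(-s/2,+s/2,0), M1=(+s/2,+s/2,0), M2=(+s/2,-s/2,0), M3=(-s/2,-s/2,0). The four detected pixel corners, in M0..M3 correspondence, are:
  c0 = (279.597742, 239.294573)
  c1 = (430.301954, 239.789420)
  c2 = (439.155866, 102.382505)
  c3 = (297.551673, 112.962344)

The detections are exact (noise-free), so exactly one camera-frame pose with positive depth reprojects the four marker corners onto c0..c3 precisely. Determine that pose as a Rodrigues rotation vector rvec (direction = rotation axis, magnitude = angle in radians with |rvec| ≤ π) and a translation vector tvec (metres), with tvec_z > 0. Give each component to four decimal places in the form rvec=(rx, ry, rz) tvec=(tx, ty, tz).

rvec=(-0.3049, 0.3516, 0.0660) tvec=(0.0821, -0.1318, 0.9454)

Intrinsics K: fx=606.0, fy=579.4, cx=306.1, cy=252.2
Marker side s = 0.235 m; corners in marker frame (Z=0):
  M0 = (-0.1175, +0.1175, 0)
  M1 = (+0.1175, +0.1175, 0)
  M2 = (+0.1175, -0.1175, 0)
  M3 = (-0.1175, -0.1175, 0)
Detected image corners:
  c0 = (279.597742, 239.294573) px
  c1 = (430.301954, 239.789420) px
  c2 = (439.155866, 102.382505) px
  c3 = (297.551673, 112.962344) px
Planar DLT: solve 8×8 A·h = b for H (H[2,2]=1):
  H  [+487.87758 -165.92842 +358.72040]
  H  [-86.31016 +508.25706 +171.40178]
  H  [-0.36880 -0.29877 +1.00000]
B = K⁻¹H; ‖b₁‖=1.057801, ‖b₂‖=1.057801; λ = 2/(‖b₁‖+‖b₂‖) = 0.945357, sign → tz>0 ⇒ λ=+0.945357
r₁ = λ·B[:,0] = (+0.93719,+0.01093,-0.34864); r₂ = λ·B[:,1] = (-0.11618,+0.95222,-0.28245)
r₃ = r₁×r₂ = (+0.32890,+0.30521,+0.89368); SVD([r₁ r₂ r₃]) → R = UVᵀ:
  R  [+0.93719 -0.11618 +0.32890]
  R  [+0.01093 +0.95222 +0.30521]
  R  [-0.34864 -0.28245 +0.89368]
t = (+0.08209, -0.13183, +0.94536) m
tr R = 2.783098; θ = arccos((tr R − 1)/2) = 0.470042 rad = 26.931°
axis k = ((R−Rᵀ)₃₂, (R−Rᵀ)₁₃, (R−Rᵀ)₂₁) / (2 sinθ) = (-0.648737, +0.747963, +0.140323)
rvec = θ·k = (-0.304934, +0.351575, +0.065958)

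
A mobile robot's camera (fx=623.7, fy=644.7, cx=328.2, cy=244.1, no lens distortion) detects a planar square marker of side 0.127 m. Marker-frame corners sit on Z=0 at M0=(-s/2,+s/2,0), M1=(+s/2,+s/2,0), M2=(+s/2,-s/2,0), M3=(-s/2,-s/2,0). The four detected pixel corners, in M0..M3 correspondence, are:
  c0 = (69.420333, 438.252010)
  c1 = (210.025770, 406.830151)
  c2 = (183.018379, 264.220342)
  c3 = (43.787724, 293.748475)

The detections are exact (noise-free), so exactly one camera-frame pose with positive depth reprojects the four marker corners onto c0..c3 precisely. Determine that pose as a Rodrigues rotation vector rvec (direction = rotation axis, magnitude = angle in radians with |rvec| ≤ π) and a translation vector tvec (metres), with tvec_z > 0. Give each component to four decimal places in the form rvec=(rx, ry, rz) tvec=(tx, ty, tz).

rvec=(-0.0571, -0.0418, -0.2043) tvec=(-0.1816, 0.0926, 0.5625)

Intrinsics K: fx=623.7, fy=644.7, cx=328.2, cy=244.1
Marker side s = 0.127 m; corners in marker frame (Z=0):
  M0 = (-0.0635, +0.0635, 0)
  M1 = (+0.0635, +0.0635, 0)
  M2 = (+0.0635, -0.0635, 0)
  M3 = (-0.0635, -0.0635, 0)
Detected image corners:
  c0 = (69.420333, 438.252010) px
  c1 = (210.025770, 406.830151) px
  c2 = (183.018379, 264.220342) px
  c3 = (43.787724, 293.748475) px
Planar DLT: solve 8×8 A·h = b for H (H[2,2]=1):
  H  [+1112.32733 +195.47922 +126.85873]
  H  [-210.42149 +1097.64188 +350.25665]
  H  [+0.08409 -0.09318 +1.00000]
B = K⁻¹H; ‖b₁‖=1.777684, ‖b₂‖=1.777684; λ = 2/(‖b₁‖+‖b₂‖) = 0.562530, sign → tz>0 ⇒ λ=+0.562530
r₁ = λ·B[:,0] = (+0.97834,-0.20151,+0.04730); r₂ = λ·B[:,1] = (+0.20389,+0.97759,-0.05242)
r₃ = r₁×r₂ = (-0.03568,+0.06093,+0.99750); SVD([r₁ r₂ r₃]) → R = UVᵀ:
  R  [+0.97834 +0.20389 -0.03568]
  R  [-0.20151 +0.97759 +0.06093]
  R  [+0.04730 -0.05242 +0.99750]
t = (-0.18159, +0.09263, +0.56253) m
tr R = 2.953437; θ = arccos((tr R − 1)/2) = 0.216206 rad = 12.388°
axis k = ((R−Rᵀ)₃₂, (R−Rᵀ)₁₃, (R−Rᵀ)₂₁) / (2 sinθ) = (-0.264182, -0.193406, -0.944882)
rvec = θ·k = (-0.057118, -0.041816, -0.204289)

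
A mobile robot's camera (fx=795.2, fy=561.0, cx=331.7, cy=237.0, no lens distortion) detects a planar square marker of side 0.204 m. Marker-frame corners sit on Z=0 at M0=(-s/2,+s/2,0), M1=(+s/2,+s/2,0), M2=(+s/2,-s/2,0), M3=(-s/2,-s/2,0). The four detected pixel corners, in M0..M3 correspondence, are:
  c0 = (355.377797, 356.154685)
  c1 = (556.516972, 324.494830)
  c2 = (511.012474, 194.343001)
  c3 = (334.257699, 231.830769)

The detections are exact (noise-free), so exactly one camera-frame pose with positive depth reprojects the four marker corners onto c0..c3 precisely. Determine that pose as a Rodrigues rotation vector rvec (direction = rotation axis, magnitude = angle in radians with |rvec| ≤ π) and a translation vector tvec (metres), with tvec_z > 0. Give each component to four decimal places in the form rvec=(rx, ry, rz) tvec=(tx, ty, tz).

Intrinsics K: fx=795.2, fy=561.0, cx=331.7, cy=237.0
Marker side s = 0.204 m; corners in marker frame (Z=0):
  M0 = (-0.1020, +0.1020, 0)
  M1 = (+0.1020, +0.1020, 0)
  M2 = (+0.1020, -0.1020, 0)
  M3 = (-0.1020, -0.1020, 0)
Detected image corners:
  c0 = (355.377797, 356.154685) px
  c1 = (556.516972, 324.494830) px
  c2 = (511.012474, 194.343001) px
  c3 = (334.257699, 231.830769) px
Planar DLT: solve 8×8 A·h = b for H (H[2,2]=1):
  H  [+756.57618 -87.61523 +434.68435]
  H  [-274.98225 +466.56993 +273.70052]
  H  [-0.37830 -0.56592 +1.00000]
B = K⁻¹H; ‖b₁‖=1.217633, ‖b₂‖=1.217633; λ = 2/(‖b₁‖+‖b₂‖) = 0.821266, sign → tz>0 ⇒ λ=+0.821266
r₁ = λ·B[:,0] = (+0.91097,-0.27130,-0.31069); r₂ = λ·B[:,1] = (+0.10338,+0.87937,-0.46477)
r₃ = r₁×r₂ = (+0.39930,+0.39127,+0.82913); SVD([r₁ r₂ r₃]) → R = UVᵀ:
  R  [+0.91097 +0.10338 +0.39930]
  R  [-0.27130 +0.87937 +0.39127]
  R  [-0.31069 -0.46477 +0.82913]
t = (+0.10636, +0.05373, +0.82127) m
tr R = 2.619478; θ = arccos((tr R − 1)/2) = 0.627089 rad = 35.930°
axis k = ((R−Rᵀ)₃₂, (R−Rᵀ)₁₃, (R−Rᵀ)₂₁) / (2 sinθ) = (-0.729432, +0.604977, -0.319267)
rvec = θ·k = (-0.457419, +0.379375, -0.200209)

rvec=(-0.4574, 0.3794, -0.2002) tvec=(0.1064, 0.0537, 0.8213)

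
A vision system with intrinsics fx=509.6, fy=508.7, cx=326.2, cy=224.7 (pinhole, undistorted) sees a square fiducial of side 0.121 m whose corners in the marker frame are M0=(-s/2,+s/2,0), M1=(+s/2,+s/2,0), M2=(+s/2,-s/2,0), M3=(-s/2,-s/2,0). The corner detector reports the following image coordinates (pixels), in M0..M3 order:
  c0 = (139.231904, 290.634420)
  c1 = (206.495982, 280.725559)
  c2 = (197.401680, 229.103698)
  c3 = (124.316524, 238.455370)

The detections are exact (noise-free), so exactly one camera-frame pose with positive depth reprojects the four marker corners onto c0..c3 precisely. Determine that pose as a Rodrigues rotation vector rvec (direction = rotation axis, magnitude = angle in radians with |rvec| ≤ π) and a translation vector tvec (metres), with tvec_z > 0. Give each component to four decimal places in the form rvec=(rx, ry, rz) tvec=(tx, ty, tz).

Intrinsics K: fx=509.6, fy=508.7, cx=326.2, cy=224.7
Marker side s = 0.121 m; corners in marker frame (Z=0):
  M0 = (-0.0605, +0.0605, 0)
  M1 = (+0.0605, +0.0605, 0)
  M2 = (+0.0605, -0.0605, 0)
  M3 = (-0.0605, -0.0605, 0)
Detected image corners:
  c0 = (139.231904, 290.634420) px
  c1 = (206.495982, 280.725559) px
  c2 = (197.401680, 229.103698) px
  c3 = (124.316524, 238.455370) px
Planar DLT: solve 8×8 A·h = b for H (H[2,2]=1):
  H  [+613.93190 +207.32648 +167.54175]
  H  [-25.32144 +597.65842 +260.68889]
  H  [+0.20929 +0.64975 +1.00000]
B = K⁻¹H; ‖b₁‖=1.100258, ‖b₂‖=1.100258; λ = 2/(‖b₁‖+‖b₂‖) = 0.908877, sign → tz>0 ⇒ λ=+0.908877
r₁ = λ·B[:,0] = (+0.97320,-0.12926,+0.19022); r₂ = λ·B[:,1] = (-0.00824,+0.80697,+0.59054)
r₃ = r₁×r₂ = (-0.22983,-0.57628,+0.78427); SVD([r₁ r₂ r₃]) → R = UVᵀ:
  R  [+0.97320 -0.00824 -0.22983]
  R  [-0.12926 +0.80697 -0.57628]
  R  [+0.19022 +0.59054 +0.78427]
t = (-0.28297, +0.06430, +0.90888) m
tr R = 2.564434; θ = arccos((tr R − 1)/2) = 0.672580 rad = 38.536°
axis k = ((R−Rᵀ)₃₂, (R−Rᵀ)₁₃, (R−Rᵀ)₂₁) / (2 sinθ) = (+0.936440, -0.337114, -0.097127)
rvec = θ·k = (+0.629831, -0.226736, -0.065326)

rvec=(0.6298, -0.2267, -0.0653) tvec=(-0.2830, 0.0643, 0.9089)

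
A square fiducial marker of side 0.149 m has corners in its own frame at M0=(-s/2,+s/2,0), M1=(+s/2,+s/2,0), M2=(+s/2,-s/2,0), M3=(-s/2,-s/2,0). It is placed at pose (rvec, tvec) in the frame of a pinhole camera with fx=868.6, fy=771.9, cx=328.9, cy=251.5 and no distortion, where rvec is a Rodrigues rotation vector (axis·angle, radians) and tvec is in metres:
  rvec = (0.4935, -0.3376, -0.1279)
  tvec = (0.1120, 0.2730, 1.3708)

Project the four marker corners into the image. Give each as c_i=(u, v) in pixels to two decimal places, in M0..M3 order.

c0=(357.20, 448.20) c1=(441.25, 426.15) c2=(443.47, 361.32) c3=(354.87, 382.47)

Intrinsics K: fx=868.6, fy=771.9, cx=328.9, cy=251.5
Marker side s = 0.149 m; corners in marker frame (Z=0):
  M0 = (-0.0745, +0.0745, 0)
  M1 = (+0.0745, +0.0745, 0)
  M2 = (+0.0745, -0.0745, 0)
  M3 = (-0.0745, -0.0745, 0)
rvec = (0.4935, -0.3376, -0.1279), |rvec| = θ = 0.61145 rad = 35.034°
Rodrigues: sinθ=0.57406, 1−cosθ=0.18119; R = I + sinθ·[k]× + (1−cosθ)·[k]×²:
    [+0.93684 +0.03934 -0.34754]
    [-0.20082 +0.87405 -0.44239]
    [+0.28636 +0.48424 +0.82674]
t = (0.1120, 0.2730, 1.3708) m
M0: Pc = R·M0+t = (+0.04514, +0.35308, +1.38554); u = 868.6·(+0.04514)/1.38554 + 328.9 = 357.1960, v = 771.9·(+0.35308)/1.38554 + 251.5 = 448.2032
M1: Pc = R·M1+t = (+0.18473, +0.32316, +1.42821); u = 868.6·(+0.18473)/1.42821 + 328.9 = 441.2450, v = 771.9·(+0.32316)/1.42821 + 251.5 = 426.1549
M2: Pc = R·M2+t = (+0.17886, +0.19292, +1.35606); u = 868.6·(+0.17886)/1.35606 + 328.9 = 443.4682, v = 771.9·(+0.19292)/1.35606 + 251.5 = 361.3160
M3: Pc = R·M3+t = (+0.03927, +0.22284, +1.31339); u = 868.6·(+0.03927)/1.31339 + 328.9 = 354.8741, v = 771.9·(+0.22284)/1.31339 + 251.5 = 382.4691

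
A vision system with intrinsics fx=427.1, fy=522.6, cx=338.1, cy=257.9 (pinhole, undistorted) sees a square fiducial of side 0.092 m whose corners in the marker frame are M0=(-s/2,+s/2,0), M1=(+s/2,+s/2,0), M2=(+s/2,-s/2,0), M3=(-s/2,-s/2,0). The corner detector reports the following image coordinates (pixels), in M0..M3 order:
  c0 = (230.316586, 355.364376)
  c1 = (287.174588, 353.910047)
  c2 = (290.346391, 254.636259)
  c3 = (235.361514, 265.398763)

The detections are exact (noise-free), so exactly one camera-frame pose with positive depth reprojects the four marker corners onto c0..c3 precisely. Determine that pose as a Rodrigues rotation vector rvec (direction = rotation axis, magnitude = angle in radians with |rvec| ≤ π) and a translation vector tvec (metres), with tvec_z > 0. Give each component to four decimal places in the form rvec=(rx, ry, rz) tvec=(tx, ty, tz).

rvec=(-0.2244, 0.6042, -0.0565) tvec=(-0.0934, 0.0472, 0.5071)

Intrinsics K: fx=427.1, fy=522.6, cx=338.1, cy=257.9
Marker side s = 0.092 m; corners in marker frame (Z=0):
  M0 = (-0.0460, +0.0460, 0)
  M1 = (+0.0460, +0.0460, 0)
  M2 = (+0.0460, -0.0460, 0)
  M3 = (-0.0460, -0.0460, 0)
Detected image corners:
  c0 = (230.316586, 355.364376) px
  c1 = (287.174588, 353.910047) px
  c2 = (290.346391, 254.636259) px
  c3 = (235.361514, 265.398763) px
Planar DLT: solve 8×8 A·h = b for H (H[2,2]=1):
  H  [+321.27504 -161.16094 +259.42955]
  H  [-404.87655 +889.23615 +306.51374]
  H  [-1.09800 -0.44475 +1.00000]
B = K⁻¹H; ‖b₁‖=1.972016, ‖b₂‖=1.972016; λ = 2/(‖b₁‖+‖b₂‖) = 0.507095, sign → tz>0 ⇒ λ=+0.507095
r₁ = λ·B[:,0] = (+0.82222,-0.11809,-0.55679); r₂ = λ·B[:,1] = (-0.01281,+0.97415,-0.22553)
r₃ = r₁×r₂ = (+0.56903,+0.19257,+0.79945); SVD([r₁ r₂ r₃]) → R = UVᵀ:
  R  [+0.82222 -0.01281 +0.56903]
  R  [-0.11809 +0.97415 +0.19257]
  R  [-0.55679 -0.22553 +0.79945]
t = (-0.09341, +0.04717, +0.50710) m
tr R = 2.595817; θ = arccos((tr R − 1)/2) = 0.646979 rad = 37.069°
axis k = ((R−Rᵀ)₃₂, (R−Rᵀ)₁₃, (R−Rᵀ)₂₁) / (2 sinθ) = (-0.346810, +0.933861, -0.087328)
rvec = θ·k = (-0.224379, +0.604189, -0.056500)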